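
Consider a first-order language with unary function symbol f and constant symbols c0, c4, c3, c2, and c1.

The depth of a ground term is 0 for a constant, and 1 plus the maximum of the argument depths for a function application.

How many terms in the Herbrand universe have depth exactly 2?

Count level by level. With function symbols f/1, the terms of depth ≤ k are the 5 constants together with each function applied to depth-≤(k−1) tuples, so N_k = 5 + N_{k-1}.
N_0 = 5
N_1 = 5 + 5 = 10
N_2 = 5 + 10 = 15
Terms of depth exactly 2: N_2 − N_1 = 15 − 10 = 5.

5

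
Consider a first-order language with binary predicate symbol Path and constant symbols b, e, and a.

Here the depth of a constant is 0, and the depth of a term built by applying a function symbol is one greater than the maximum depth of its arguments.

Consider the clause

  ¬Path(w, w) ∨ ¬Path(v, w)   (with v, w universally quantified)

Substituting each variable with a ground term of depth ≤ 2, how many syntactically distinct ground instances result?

9

Ground terms of depth ≤ 2:
  With no function symbols every ground term is a constant, so there are exactly 3 ground terms at every depth bound.
  N_0 = 3
  N_1 = 3
  N_2 = 3
  Explicitly: b, e, a.
So there are 3 ground terms available for substitution.
The clause has 2 distinct variables (v, w), each appearing in the body. In the free term algebra distinct substitutions yield syntactically distinct ground instances.
Number of ground instances = 3^2 = 9.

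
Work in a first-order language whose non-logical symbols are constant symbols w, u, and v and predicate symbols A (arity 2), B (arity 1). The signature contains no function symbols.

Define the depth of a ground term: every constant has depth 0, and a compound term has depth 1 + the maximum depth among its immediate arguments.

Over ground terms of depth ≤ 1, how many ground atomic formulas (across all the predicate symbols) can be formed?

12

First count ground terms of depth ≤ 1.
With no function symbols every ground term is a constant, so there are exactly 3 ground terms at every depth bound.
N_0 = 3
N_1 = 3
So |H| = 3.
Ground atoms are formed by filling each argument slot of a predicate with a term from H, so an r-ary predicate gives |H|^r atoms:
  A: 3^2 = 9;  B: 3
Total ground atoms: 9 + 3 = 12.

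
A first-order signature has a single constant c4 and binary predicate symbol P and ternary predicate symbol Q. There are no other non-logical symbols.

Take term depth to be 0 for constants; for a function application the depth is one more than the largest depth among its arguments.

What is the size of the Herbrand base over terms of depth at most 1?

2

First count ground terms of depth ≤ 1.
With no function symbols every ground term is a constant, so there is exactly 1 ground term at every depth bound.
N_0 = 1
N_1 = 1
Explicitly: c4.
So |H| = 1.
For each predicate symbol, the number of ground atoms is |H| raised to its arity; summing:
  P: 1^2 = 1;  Q: 1^3 = 1
Total ground atoms: 1 + 1 = 2.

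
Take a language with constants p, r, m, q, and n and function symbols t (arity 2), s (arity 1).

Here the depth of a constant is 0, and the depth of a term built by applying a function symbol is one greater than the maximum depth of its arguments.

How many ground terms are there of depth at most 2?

1265

Let N_k count ground terms of depth at most k. Each non-constant term of depth ≤ k is some function symbol applied to depth-≤(k−1) arguments, giving N_k = 5 + N_{k-1}^2 + N_{k-1}.
N_0 = 5
N_1 = 5 + 5^2 + 5 = 35
N_2 = 5 + 35^2 + 35 = 1265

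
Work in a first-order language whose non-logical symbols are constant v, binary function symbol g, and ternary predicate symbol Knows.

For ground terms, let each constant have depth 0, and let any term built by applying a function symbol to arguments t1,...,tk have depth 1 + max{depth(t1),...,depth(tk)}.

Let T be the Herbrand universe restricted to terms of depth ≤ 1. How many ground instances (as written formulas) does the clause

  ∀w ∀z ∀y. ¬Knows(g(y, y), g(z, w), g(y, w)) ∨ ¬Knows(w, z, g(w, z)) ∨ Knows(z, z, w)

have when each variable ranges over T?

Ground terms of depth ≤ 1:
  Let N_k = |{terms of depth ≤ k}|. Then N_0 = 1 and N_k = 1 + N_{k-1}^2 for k ≥ 1 (one summand per function symbol, arity giving the exponent).
  N_0 = 1
  N_1 = 1 + 1^2 = 2
  Explicitly: v, g(v, v).
So there are 2 ground terms available for substitution.
The clause has 3 distinct variables (w, z, y), each appearing in the body. In the free term algebra distinct substitutions yield syntactically distinct ground instances.
Number of ground instances = 2^3 = 8.

8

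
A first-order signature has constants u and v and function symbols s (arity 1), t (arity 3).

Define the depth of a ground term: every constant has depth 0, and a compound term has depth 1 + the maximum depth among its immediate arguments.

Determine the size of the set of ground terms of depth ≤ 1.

12

Write N_k for the number of ground terms of depth ≤ k. A term of depth ≤ k is either a constant or a function symbol applied to arguments of depth ≤ k−1, so N_k = 2 + N_{k-1} + N_{k-1}^3.
N_0 = 2
N_1 = 2 + 2 + 2^3 = 12
Explicitly: u, v, s(u), s(v), t(u, u, u), t(u, u, v), t(u, v, u), t(u, v, v), t(v, u, u), t(v, u, v), t(v, v, u), t(v, v, v).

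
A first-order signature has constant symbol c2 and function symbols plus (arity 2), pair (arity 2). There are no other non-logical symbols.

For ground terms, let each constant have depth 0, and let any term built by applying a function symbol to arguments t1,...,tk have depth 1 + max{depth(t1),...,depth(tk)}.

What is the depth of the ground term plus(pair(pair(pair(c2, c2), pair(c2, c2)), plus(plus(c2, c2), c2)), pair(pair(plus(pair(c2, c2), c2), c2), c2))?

5

depth(pair(c2, c2)) = 1 + max(0, 0) = 1
depth(pair(pair(c2, c2), pair(c2, c2))) = 1 + max(1, 1) = 2
depth(plus(c2, c2)) = 1 + max(0, 0) = 1
depth(plus(plus(c2, c2), c2)) = 1 + max(1, 0) = 2
depth(pair(pair(pair(c2, c2), pair(c2, c2)), plus(plus(c2, c2), c2))) = 1 + max(2, 2) = 3
depth(plus(pair(c2, c2), c2)) = 1 + max(1, 0) = 2
depth(pair(plus(pair(c2, c2), c2), c2)) = 1 + max(2, 0) = 3
depth(pair(pair(plus(pair(c2, c2), c2), c2), c2)) = 1 + max(3, 0) = 4
depth(plus(pair(pair(pair(c2, c2), pair(c2, c2)), plus(plus(c2, c2), c2)), pair(pair(plus(pair(c2, c2), c2), c2), c2))) = 1 + max(3, 4) = 5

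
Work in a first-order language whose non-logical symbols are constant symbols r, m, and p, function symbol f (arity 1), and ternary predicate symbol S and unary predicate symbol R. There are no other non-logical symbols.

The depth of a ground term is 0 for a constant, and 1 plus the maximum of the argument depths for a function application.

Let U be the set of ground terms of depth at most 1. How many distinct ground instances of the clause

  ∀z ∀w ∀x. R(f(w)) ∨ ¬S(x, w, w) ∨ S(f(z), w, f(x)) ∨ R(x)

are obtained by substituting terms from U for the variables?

216

Ground terms of depth ≤ 1:
  Let N_k count ground terms of depth at most k. Each non-constant term of depth ≤ k is some function symbol applied to depth-≤(k−1) arguments, giving N_k = 3 + N_{k-1}.
  N_0 = 3
  N_1 = 3 + 3 = 6
  Explicitly: r, m, p, f(r), f(m), f(p).
So there are 6 ground terms available for substitution.
There are 3 variables to instantiate (z, w, x), each occurring in at least one literal, so different choices give different ground instances.
Number of ground instances = 6^3 = 216.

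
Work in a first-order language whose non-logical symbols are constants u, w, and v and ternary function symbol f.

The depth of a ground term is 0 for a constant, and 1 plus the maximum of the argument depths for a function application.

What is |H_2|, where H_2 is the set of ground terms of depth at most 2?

Count level by level. With function symbols f/3, the terms of depth ≤ k are the 3 constants together with each function applied to depth-≤(k−1) tuples, so N_k = 3 + N_{k-1}^3.
N_0 = 3
N_1 = 3 + 3^3 = 30
N_2 = 3 + 30^3 = 27003

27003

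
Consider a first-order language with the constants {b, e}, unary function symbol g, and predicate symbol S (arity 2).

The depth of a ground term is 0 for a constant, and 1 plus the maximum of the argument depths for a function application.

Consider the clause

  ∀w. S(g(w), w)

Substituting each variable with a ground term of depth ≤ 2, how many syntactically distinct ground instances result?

Ground terms of depth ≤ 2:
  Count level by level. With function symbols g/1, the terms of depth ≤ k are the 2 constants together with each function applied to depth-≤(k−1) tuples, so N_k = 2 + N_{k-1}.
  N_0 = 2
  N_1 = 2 + 2 = 4
  N_2 = 2 + 4 = 6
So there are 6 ground terms available for substitution.
The clause has 1 distinct variable (w), which appears in the body. In the free term algebra distinct substitutions yield syntactically distinct ground instances.
Number of ground instances = 6.

6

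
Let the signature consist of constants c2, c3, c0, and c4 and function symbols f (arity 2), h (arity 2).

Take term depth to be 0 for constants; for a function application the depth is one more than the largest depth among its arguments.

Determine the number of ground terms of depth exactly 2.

Let N_k count ground terms of depth at most k. Each non-constant term of depth ≤ k is some function symbol applied to depth-≤(k−1) arguments, giving N_k = 4 + N_{k-1}^2 + N_{k-1}^2.
N_0 = 4
N_1 = 4 + 4^2 + 4^2 = 36
N_2 = 4 + 36^2 + 36^2 = 2596
Terms of depth exactly 2: N_2 − N_1 = 2596 − 36 = 2560.

2560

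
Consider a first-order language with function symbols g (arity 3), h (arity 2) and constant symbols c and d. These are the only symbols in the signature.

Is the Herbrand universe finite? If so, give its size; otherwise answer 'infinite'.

infinite

The signature has at least one function symbol (g, arity 3) and at least one constant (c).
Iterating g gives infinitely many distinct ground terms: c, g(c, c, c), g(g(c, c, c), g(c, c, c), g(c, c, c)), ...
So the Herbrand universe is infinite.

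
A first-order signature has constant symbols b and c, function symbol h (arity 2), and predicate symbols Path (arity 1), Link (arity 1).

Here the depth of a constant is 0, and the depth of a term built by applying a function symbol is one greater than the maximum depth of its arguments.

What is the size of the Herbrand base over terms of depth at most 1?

12

First count ground terms of depth ≤ 1.
If N_k denotes the number of depth-≤k ground terms, the 2 constants give N_0 = 2, and each function symbol of arity r contributes N_{k-1}^r new terms at level k: N_k = 2 + N_{k-1}^2.
N_0 = 2
N_1 = 2 + 2^2 = 6
Explicitly: b, c, h(b, b), h(b, c), h(c, b), h(c, c).
So |H| = 6.
For each predicate symbol, the number of ground atoms is |H| raised to its arity; summing:
  Path: 6;  Link: 6
Total ground atoms: 6 + 6 = 12.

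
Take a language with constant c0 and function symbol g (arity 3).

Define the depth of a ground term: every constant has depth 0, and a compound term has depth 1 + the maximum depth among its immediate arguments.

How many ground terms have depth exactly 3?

721

Write N_k for the number of ground terms of depth ≤ k. A term of depth ≤ k is either a constant or a function symbol applied to arguments of depth ≤ k−1, so N_k = 1 + N_{k-1}^3.
N_0 = 1
N_1 = 1 + 1^3 = 2
N_2 = 1 + 2^3 = 9
N_3 = 1 + 9^3 = 730
Terms of depth exactly 3: N_3 − N_2 = 730 − 9 = 721.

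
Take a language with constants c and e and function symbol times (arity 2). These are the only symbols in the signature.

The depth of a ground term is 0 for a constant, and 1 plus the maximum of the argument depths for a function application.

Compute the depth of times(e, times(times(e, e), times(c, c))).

depth(times(e, e)) = 1 + max(0, 0) = 1
depth(times(c, c)) = 1 + max(0, 0) = 1
depth(times(times(e, e), times(c, c))) = 1 + max(1, 1) = 2
depth(times(e, times(times(e, e), times(c, c)))) = 1 + max(0, 2) = 3

3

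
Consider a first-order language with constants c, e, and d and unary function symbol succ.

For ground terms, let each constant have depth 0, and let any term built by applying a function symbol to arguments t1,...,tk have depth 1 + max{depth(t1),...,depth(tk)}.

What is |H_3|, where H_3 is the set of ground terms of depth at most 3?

12

Let N_k = |{terms of depth ≤ k}|. Then N_0 = 3 and N_k = 3 + N_{k-1} for k ≥ 1 (one summand per function symbol, arity giving the exponent).
N_0 = 3
N_1 = 3 + 3 = 6
N_2 = 3 + 6 = 9
N_3 = 3 + 9 = 12
Explicitly: c, e, d, succ(c), succ(e), succ(d), succ(succ(c)), succ(succ(e)), succ(succ(d)), succ(succ(succ(c))), succ(succ(succ(e))), succ(succ(succ(d))).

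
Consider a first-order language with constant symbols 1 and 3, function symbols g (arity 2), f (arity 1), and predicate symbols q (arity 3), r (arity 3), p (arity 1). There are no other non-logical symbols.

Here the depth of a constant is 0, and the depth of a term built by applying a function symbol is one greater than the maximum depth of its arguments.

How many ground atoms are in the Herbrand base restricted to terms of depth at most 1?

1032

First count ground terms of depth ≤ 1.
Let N_k = |{terms of depth ≤ k}|. Then N_0 = 2 and N_k = 2 + N_{k-1}^2 + N_{k-1} for k ≥ 1 (one summand per function symbol, arity giving the exponent).
N_0 = 2
N_1 = 2 + 2^2 + 2 = 8
So |H| = 8.
Ground atoms are formed by filling each argument slot of a predicate with a term from H, so an r-ary predicate gives |H|^r atoms:
  q: 8^3 = 512;  r: 8^3 = 512;  p: 8
Total ground atoms: 512 + 512 + 8 = 1032.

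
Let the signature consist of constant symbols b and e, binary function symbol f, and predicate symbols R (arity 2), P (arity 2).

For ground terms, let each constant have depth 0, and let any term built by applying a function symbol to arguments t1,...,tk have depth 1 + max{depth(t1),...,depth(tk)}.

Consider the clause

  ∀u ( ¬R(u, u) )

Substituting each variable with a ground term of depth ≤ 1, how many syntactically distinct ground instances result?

Ground terms of depth ≤ 1:
  If N_k denotes the number of depth-≤k ground terms, the 2 constants give N_0 = 2, and each function symbol of arity r contributes N_{k-1}^r new terms at level k: N_k = 2 + N_{k-1}^2.
  N_0 = 2
  N_1 = 2 + 2^2 = 6
  Explicitly: b, e, f(b, b), f(b, e), f(e, b), f(e, e).
So there are 6 ground terms available for substitution.
There is 1 variable to instantiate (u),  occurring in at least one literal, so different choices give different ground instances.
Number of ground instances = 6.

6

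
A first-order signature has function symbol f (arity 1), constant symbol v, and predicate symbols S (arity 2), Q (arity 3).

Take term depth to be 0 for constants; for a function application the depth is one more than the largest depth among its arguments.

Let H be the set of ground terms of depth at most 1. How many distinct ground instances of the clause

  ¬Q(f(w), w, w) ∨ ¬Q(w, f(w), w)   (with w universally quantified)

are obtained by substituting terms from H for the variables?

2

Ground terms of depth ≤ 1:
  Count level by level. With function symbols f/1, the terms of depth ≤ k are the 1 constant together with each function applied to depth-≤(k−1) tuples, so N_k = 1 + N_{k-1}.
  N_0 = 1
  N_1 = 1 + 1 = 2
  Explicitly: v, f(v).
So there are 2 ground terms available for substitution.
There is 1 variable to instantiate (w),  occurring in at least one literal, so different choices give different ground instances.
Number of ground instances = 2.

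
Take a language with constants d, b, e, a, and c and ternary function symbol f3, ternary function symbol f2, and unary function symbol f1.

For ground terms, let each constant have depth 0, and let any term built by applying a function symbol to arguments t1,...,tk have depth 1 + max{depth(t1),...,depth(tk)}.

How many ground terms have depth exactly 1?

Let N_k count ground terms of depth at most k. Each non-constant term of depth ≤ k is some function symbol applied to depth-≤(k−1) arguments, giving N_k = 5 + N_{k-1}^3 + N_{k-1}^3 + N_{k-1}.
N_0 = 5
N_1 = 5 + 5^3 + 5^3 + 5 = 260
Terms of depth exactly 1: N_1 − N_0 = 260 − 5 = 255.

255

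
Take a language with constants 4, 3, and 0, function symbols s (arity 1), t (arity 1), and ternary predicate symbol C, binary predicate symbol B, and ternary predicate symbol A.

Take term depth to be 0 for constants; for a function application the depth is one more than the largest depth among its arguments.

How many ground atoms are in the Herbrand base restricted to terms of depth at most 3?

184275

First count ground terms of depth ≤ 3.
Count level by level. With function symbols s/1, t/1, the terms of depth ≤ k are the 3 constants together with each function applied to depth-≤(k−1) tuples, so N_k = 3 + N_{k-1} + N_{k-1}.
N_0 = 3
N_1 = 3 + 3 + 3 = 9
N_2 = 3 + 9 + 9 = 21
N_3 = 3 + 21 + 21 = 45
So |H| = 45.
For each predicate symbol, the number of ground atoms is |H| raised to its arity; summing:
  C: 45^3 = 91125;  B: 45^2 = 2025;  A: 45^3 = 91125
Total ground atoms: 91125 + 2025 + 91125 = 184275.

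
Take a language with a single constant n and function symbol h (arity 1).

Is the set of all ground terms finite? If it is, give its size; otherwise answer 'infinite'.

The signature has at least one function symbol (h, arity 1) and at least one constant (n).
Iterating h gives infinitely many distinct ground terms: n, h(n), h(h(n)), ...
So the Herbrand universe is infinite.

infinite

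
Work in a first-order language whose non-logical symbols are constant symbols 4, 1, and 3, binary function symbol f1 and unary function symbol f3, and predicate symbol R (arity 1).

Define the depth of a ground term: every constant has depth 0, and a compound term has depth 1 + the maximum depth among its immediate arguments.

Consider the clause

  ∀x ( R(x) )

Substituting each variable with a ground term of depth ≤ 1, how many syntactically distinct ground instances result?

Ground terms of depth ≤ 1:
  Let N_k = |{terms of depth ≤ k}|. Then N_0 = 3 and N_k = 3 + N_{k-1}^2 + N_{k-1} for k ≥ 1 (one summand per function symbol, arity giving the exponent).
  N_0 = 3
  N_1 = 3 + 3^2 + 3 = 15
So there are 15 ground terms available for substitution.
The clause has 1 distinct variable (x), which appears in the body. In the free term algebra distinct substitutions yield syntactically distinct ground instances.
Number of ground instances = 15.

15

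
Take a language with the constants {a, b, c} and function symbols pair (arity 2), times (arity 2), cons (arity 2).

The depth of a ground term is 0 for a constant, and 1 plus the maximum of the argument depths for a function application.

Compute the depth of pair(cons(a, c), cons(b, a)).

depth(cons(a, c)) = 1 + max(0, 0) = 1
depth(cons(b, a)) = 1 + max(0, 0) = 1
depth(pair(cons(a, c), cons(b, a))) = 1 + max(1, 1) = 2

2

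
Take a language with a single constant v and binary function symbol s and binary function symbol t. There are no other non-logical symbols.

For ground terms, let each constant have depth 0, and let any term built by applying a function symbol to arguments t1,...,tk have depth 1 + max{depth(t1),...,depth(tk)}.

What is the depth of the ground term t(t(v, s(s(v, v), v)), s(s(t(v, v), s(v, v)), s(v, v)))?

4

depth(s(v, v)) = 1 + max(0, 0) = 1
depth(s(s(v, v), v)) = 1 + max(1, 0) = 2
depth(t(v, s(s(v, v), v))) = 1 + max(0, 2) = 3
depth(t(v, v)) = 1 + max(0, 0) = 1
depth(s(t(v, v), s(v, v))) = 1 + max(1, 1) = 2
depth(s(s(t(v, v), s(v, v)), s(v, v))) = 1 + max(2, 1) = 3
depth(t(t(v, s(s(v, v), v)), s(s(t(v, v), s(v, v)), s(v, v)))) = 1 + max(3, 3) = 4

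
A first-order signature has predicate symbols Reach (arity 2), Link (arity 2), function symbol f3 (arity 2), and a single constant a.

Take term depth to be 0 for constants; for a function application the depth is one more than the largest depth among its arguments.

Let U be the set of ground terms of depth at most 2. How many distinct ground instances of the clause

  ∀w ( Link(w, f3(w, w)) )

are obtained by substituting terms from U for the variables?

5

Ground terms of depth ≤ 2:
  Write N_k for the number of ground terms of depth ≤ k. A term of depth ≤ k is either a constant or a function symbol applied to arguments of depth ≤ k−1, so N_k = 1 + N_{k-1}^2.
  N_0 = 1
  N_1 = 1 + 1^2 = 2
  N_2 = 1 + 2^2 = 5
  Explicitly: a, f3(a, a), f3(a, f3(a, a)), f3(f3(a, a), a), f3(f3(a, a), f3(a, a)).
So there are 5 ground terms available for substitution.
The body mentions the single quantified variable w; since ground terms form a free algebra, no two substitutions collapse to the same formula.
Number of ground instances = 5.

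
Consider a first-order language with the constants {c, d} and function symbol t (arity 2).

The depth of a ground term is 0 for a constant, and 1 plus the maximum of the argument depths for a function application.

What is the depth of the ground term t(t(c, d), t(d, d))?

depth(t(c, d)) = 1 + max(0, 0) = 1
depth(t(d, d)) = 1 + max(0, 0) = 1
depth(t(t(c, d), t(d, d))) = 1 + max(1, 1) = 2

2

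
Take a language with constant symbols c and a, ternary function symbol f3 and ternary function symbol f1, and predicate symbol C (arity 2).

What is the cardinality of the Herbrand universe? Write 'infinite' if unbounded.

infinite

The signature has at least one function symbol (f3, arity 3) and at least one constant (c).
Iterating f3 gives infinitely many distinct ground terms: c, f3(c, c, c), f3(f3(c, c, c), f3(c, c, c), f3(c, c, c)), ...
So the Herbrand universe is infinite.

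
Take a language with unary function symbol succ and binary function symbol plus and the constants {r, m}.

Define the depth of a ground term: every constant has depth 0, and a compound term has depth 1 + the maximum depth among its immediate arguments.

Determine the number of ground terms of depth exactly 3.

5478

Write N_k for the number of ground terms of depth ≤ k. A term of depth ≤ k is either a constant or a function symbol applied to arguments of depth ≤ k−1, so N_k = 2 + N_{k-1} + N_{k-1}^2.
N_0 = 2
N_1 = 2 + 2 + 2^2 = 8
N_2 = 2 + 8 + 8^2 = 74
N_3 = 2 + 74 + 74^2 = 5552
Terms of depth exactly 3: N_3 − N_2 = 5552 − 74 = 5478.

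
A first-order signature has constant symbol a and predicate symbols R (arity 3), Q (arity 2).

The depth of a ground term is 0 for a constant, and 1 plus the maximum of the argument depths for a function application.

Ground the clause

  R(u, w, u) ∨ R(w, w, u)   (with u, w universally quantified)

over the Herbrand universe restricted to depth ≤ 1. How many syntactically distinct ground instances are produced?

1

Ground terms of depth ≤ 1:
  With no function symbols every ground term is a constant, so there is exactly 1 ground term at every depth bound.
  N_0 = 1
  N_1 = 1
  Explicitly: a.
So there is exactly 1 ground term available for substitution.
The clause has 2 distinct variables (u, w), each appearing in the body. In the free term algebra distinct substitutions yield syntactically distinct ground instances.
Number of ground instances = 1^2 = 1.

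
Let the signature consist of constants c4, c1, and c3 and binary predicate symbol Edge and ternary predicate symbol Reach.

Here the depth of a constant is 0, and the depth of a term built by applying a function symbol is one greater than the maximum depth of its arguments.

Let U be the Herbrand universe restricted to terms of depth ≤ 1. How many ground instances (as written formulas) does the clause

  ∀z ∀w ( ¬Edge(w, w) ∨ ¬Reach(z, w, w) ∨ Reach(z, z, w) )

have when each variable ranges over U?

Ground terms of depth ≤ 1:
  With no function symbols every ground term is a constant, so there are exactly 3 ground terms at every depth bound.
  N_0 = 3
  N_1 = 3
  Explicitly: c4, c1, c3.
So there are 3 ground terms available for substitution.
The clause has 2 distinct variables (z, w), each appearing in the body. In the free term algebra distinct substitutions yield syntactically distinct ground instances.
Number of ground instances = 3^2 = 9.

9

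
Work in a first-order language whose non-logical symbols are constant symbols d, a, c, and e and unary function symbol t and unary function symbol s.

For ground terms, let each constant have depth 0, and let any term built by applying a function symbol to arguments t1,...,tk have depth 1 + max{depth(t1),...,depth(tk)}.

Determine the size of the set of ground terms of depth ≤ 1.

Write N_k for the number of ground terms of depth ≤ k. A term of depth ≤ k is either a constant or a function symbol applied to arguments of depth ≤ k−1, so N_k = 4 + N_{k-1} + N_{k-1}.
N_0 = 4
N_1 = 4 + 4 + 4 = 12
Explicitly: d, a, c, e, t(d), t(a), t(c), t(e), s(d), s(a), s(c), s(e).

12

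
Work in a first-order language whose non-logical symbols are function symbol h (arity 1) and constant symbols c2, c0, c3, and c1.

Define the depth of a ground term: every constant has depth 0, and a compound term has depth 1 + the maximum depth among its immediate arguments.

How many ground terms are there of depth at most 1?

Count level by level. With function symbols h/1, the terms of depth ≤ k are the 4 constants together with each function applied to depth-≤(k−1) tuples, so N_k = 4 + N_{k-1}.
N_0 = 4
N_1 = 4 + 4 = 8

8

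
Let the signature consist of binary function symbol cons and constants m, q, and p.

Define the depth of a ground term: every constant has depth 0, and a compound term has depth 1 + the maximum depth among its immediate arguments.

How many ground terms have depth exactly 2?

135

Count level by level. With function symbols cons/2, the terms of depth ≤ k are the 3 constants together with each function applied to depth-≤(k−1) tuples, so N_k = 3 + N_{k-1}^2.
N_0 = 3
N_1 = 3 + 3^2 = 12
N_2 = 3 + 12^2 = 147
Terms of depth exactly 2: N_2 − N_1 = 147 − 12 = 135.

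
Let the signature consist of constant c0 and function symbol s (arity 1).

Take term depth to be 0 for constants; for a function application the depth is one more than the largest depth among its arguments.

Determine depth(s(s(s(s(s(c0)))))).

depth(s(c0)) = 1 + depth(c0) = 1 + 0 = 1
depth(s(s(c0))) = 1 + depth(s(c0)) = 1 + 1 = 2
depth(s(s(s(c0)))) = 1 + depth(s(s(c0))) = 1 + 2 = 3
depth(s(s(s(s(c0))))) = 1 + depth(s(s(s(c0)))) = 1 + 3 = 4
depth(s(s(s(s(s(c0)))))) = 1 + depth(s(s(s(s(c0))))) = 1 + 4 = 5

5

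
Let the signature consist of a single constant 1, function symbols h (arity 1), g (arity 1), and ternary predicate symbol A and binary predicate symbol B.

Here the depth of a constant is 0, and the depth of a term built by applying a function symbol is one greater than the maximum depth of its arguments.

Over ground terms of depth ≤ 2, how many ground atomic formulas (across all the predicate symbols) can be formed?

First count ground terms of depth ≤ 2.
Let N_k count ground terms of depth at most k. Each non-constant term of depth ≤ k is some function symbol applied to depth-≤(k−1) arguments, giving N_k = 1 + N_{k-1} + N_{k-1}.
N_0 = 1
N_1 = 1 + 1 + 1 = 3
N_2 = 1 + 3 + 3 = 7
So |H| = 7.
Ground atoms are formed by filling each argument slot of a predicate with a term from H, so an r-ary predicate gives |H|^r atoms:
  A: 7^3 = 343;  B: 7^2 = 49
Total ground atoms: 343 + 49 = 392.

392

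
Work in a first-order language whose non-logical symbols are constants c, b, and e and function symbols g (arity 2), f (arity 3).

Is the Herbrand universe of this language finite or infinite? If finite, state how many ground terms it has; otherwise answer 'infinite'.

The signature has at least one function symbol (g, arity 2) and at least one constant (c).
Iterating g gives infinitely many distinct ground terms: c, g(c, c), g(g(c, c), g(c, c)), ...
So the Herbrand universe is infinite.

infinite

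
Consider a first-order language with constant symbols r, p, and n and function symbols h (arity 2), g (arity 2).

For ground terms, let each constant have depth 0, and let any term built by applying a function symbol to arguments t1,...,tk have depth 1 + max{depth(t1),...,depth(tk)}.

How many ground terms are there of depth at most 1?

21

Write N_k for the number of ground terms of depth ≤ k. A term of depth ≤ k is either a constant or a function symbol applied to arguments of depth ≤ k−1, so N_k = 3 + N_{k-1}^2 + N_{k-1}^2.
N_0 = 3
N_1 = 3 + 3^2 + 3^2 = 21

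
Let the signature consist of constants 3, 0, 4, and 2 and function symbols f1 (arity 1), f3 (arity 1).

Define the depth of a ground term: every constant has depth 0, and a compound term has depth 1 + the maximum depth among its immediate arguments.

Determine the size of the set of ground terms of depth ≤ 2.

Let N_k = |{terms of depth ≤ k}|. Then N_0 = 4 and N_k = 4 + N_{k-1} + N_{k-1} for k ≥ 1 (one summand per function symbol, arity giving the exponent).
N_0 = 4
N_1 = 4 + 4 + 4 = 12
N_2 = 4 + 12 + 12 = 28

28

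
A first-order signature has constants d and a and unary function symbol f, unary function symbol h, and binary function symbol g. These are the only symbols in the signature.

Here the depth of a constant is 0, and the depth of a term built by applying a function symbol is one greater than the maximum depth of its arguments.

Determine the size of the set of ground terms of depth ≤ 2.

122

Count level by level. With function symbols f/1, h/1, g/2, the terms of depth ≤ k are the 2 constants together with each function applied to depth-≤(k−1) tuples, so N_k = 2 + N_{k-1} + N_{k-1} + N_{k-1}^2.
N_0 = 2
N_1 = 2 + 2 + 2 + 2^2 = 10
N_2 = 2 + 10 + 10 + 10^2 = 122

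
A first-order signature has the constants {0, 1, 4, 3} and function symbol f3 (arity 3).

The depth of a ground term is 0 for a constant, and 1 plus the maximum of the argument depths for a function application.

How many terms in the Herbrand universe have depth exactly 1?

64

Count level by level. With function symbols f3/3, the terms of depth ≤ k are the 4 constants together with each function applied to depth-≤(k−1) tuples, so N_k = 4 + N_{k-1}^3.
N_0 = 4
N_1 = 4 + 4^3 = 68
Terms of depth exactly 1: N_1 − N_0 = 68 − 4 = 64.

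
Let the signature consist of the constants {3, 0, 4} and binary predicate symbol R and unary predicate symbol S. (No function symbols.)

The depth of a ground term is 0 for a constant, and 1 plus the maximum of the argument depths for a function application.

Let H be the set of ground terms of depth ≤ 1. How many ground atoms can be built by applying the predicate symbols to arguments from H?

12

First count ground terms of depth ≤ 1.
With no function symbols every ground term is a constant, so there are exactly 3 ground terms at every depth bound.
N_0 = 3
N_1 = 3
Explicitly: 3, 0, 4.
So |H| = 3.
A ground atom is a predicate applied to a tuple of terms from H, so the count is the sum over predicates of |H|^arity:
  R: 3^2 = 9;  S: 3
Total ground atoms: 9 + 3 = 12.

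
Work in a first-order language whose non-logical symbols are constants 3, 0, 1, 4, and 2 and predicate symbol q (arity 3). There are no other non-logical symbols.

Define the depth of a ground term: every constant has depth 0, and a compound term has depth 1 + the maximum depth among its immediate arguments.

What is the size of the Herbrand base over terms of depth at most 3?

125

First count ground terms of depth ≤ 3.
With no function symbols every ground term is a constant, so there are exactly 5 ground terms at every depth bound.
N_0 = 5
N_1 = 5
N_2 = 5
N_3 = 5
So |H| = 5.
A ground atom is a predicate applied to a tuple of terms from H, so the count is the sum over predicates of |H|^arity:
  q: 5^3 = 125
Total ground atoms: 125.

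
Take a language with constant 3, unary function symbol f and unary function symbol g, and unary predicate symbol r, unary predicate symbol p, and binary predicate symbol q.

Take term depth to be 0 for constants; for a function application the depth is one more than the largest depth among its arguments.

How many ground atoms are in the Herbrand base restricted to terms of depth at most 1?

15

First count ground terms of depth ≤ 1.
Write N_k for the number of ground terms of depth ≤ k. A term of depth ≤ k is either a constant or a function symbol applied to arguments of depth ≤ k−1, so N_k = 1 + N_{k-1} + N_{k-1}.
N_0 = 1
N_1 = 1 + 1 + 1 = 3
So |H| = 3.
A ground atom is a predicate applied to a tuple of terms from H, so the count is the sum over predicates of |H|^arity:
  r: 3;  p: 3;  q: 3^2 = 9
Total ground atoms: 3 + 3 + 9 = 15.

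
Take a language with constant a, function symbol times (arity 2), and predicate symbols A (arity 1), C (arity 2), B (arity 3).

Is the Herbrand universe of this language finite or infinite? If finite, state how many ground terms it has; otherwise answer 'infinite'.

infinite

The signature has at least one function symbol (times, arity 2) and at least one constant (a).
Iterating times gives infinitely many distinct ground terms: a, times(a, a), times(times(a, a), times(a, a)), ...
So the Herbrand universe is infinite.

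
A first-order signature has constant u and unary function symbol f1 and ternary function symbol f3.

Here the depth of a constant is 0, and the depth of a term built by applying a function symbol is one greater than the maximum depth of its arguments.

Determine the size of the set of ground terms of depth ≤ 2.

Let N_k = |{terms of depth ≤ k}|. Then N_0 = 1 and N_k = 1 + N_{k-1} + N_{k-1}^3 for k ≥ 1 (one summand per function symbol, arity giving the exponent).
N_0 = 1
N_1 = 1 + 1 + 1^3 = 3
N_2 = 1 + 3 + 3^3 = 31

31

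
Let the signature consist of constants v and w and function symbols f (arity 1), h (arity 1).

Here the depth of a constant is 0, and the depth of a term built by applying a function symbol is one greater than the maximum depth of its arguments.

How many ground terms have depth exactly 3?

16

Let N_k count ground terms of depth at most k. Each non-constant term of depth ≤ k is some function symbol applied to depth-≤(k−1) arguments, giving N_k = 2 + N_{k-1} + N_{k-1}.
N_0 = 2
N_1 = 2 + 2 + 2 = 6
N_2 = 2 + 6 + 6 = 14
N_3 = 2 + 14 + 14 = 30
Terms of depth exactly 3: N_3 − N_2 = 30 − 14 = 16.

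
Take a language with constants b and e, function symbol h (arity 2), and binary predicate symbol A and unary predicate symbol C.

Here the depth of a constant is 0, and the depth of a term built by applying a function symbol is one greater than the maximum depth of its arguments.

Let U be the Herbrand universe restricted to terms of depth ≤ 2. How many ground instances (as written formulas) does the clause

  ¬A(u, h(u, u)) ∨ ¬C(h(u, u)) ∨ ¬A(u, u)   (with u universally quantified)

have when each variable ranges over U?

38

Ground terms of depth ≤ 2:
  Count level by level. With function symbols h/2, the terms of depth ≤ k are the 2 constants together with each function applied to depth-≤(k−1) tuples, so N_k = 2 + N_{k-1}^2.
  N_0 = 2
  N_1 = 2 + 2^2 = 6
  N_2 = 2 + 6^2 = 38
So there are 38 ground terms available for substitution.
The clause has 1 distinct variable (u), which appears in the body. In the free term algebra distinct substitutions yield syntactically distinct ground instances.
Number of ground instances = 38.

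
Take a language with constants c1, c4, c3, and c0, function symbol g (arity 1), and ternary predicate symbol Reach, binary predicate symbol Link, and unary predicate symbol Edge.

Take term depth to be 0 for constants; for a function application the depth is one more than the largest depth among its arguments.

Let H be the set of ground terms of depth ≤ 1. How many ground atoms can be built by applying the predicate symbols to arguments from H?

First count ground terms of depth ≤ 1.
If N_k denotes the number of depth-≤k ground terms, the 4 constants give N_0 = 4, and each function symbol of arity r contributes N_{k-1}^r new terms at level k: N_k = 4 + N_{k-1}.
N_0 = 4
N_1 = 4 + 4 = 8
Explicitly: c1, c4, c3, c0, g(c1), g(c4), g(c3), g(c0).
So |H| = 8.
Each predicate of arity r yields |H|^r ground atoms (one per choice of an r-tuple from H):
  Reach: 8^3 = 512;  Link: 8^2 = 64;  Edge: 8
Total ground atoms: 512 + 64 + 8 = 584.

584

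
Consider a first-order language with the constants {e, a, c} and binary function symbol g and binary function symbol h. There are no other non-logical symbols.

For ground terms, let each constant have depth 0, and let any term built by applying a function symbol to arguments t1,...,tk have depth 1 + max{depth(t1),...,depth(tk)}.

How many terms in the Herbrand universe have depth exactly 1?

18

If N_k denotes the number of depth-≤k ground terms, the 3 constants give N_0 = 3, and each function symbol of arity r contributes N_{k-1}^r new terms at level k: N_k = 3 + N_{k-1}^2 + N_{k-1}^2.
N_0 = 3
N_1 = 3 + 3^2 + 3^2 = 21
Terms of depth exactly 1: N_1 − N_0 = 21 − 3 = 18.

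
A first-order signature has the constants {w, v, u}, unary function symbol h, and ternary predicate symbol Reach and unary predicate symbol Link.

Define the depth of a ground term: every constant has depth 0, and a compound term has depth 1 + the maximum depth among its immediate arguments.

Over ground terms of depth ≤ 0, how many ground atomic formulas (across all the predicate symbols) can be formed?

30

First count ground terms of depth ≤ 0.
Write N_k for the number of ground terms of depth ≤ k. A term of depth ≤ k is either a constant or a function symbol applied to arguments of depth ≤ k−1, so N_k = 3 + N_{k-1}.
N_0 = 3
So |H| = 3.
Each predicate of arity r yields |H|^r ground atoms (one per choice of an r-tuple from H):
  Reach: 3^3 = 27;  Link: 3
Total ground atoms: 27 + 3 = 30.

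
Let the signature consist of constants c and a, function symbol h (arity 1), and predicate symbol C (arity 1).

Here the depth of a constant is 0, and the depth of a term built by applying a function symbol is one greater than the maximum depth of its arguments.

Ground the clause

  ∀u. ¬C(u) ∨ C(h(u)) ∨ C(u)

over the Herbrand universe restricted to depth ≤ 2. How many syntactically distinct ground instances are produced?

6

Ground terms of depth ≤ 2:
  Count level by level. With function symbols h/1, the terms of depth ≤ k are the 2 constants together with each function applied to depth-≤(k−1) tuples, so N_k = 2 + N_{k-1}.
  N_0 = 2
  N_1 = 2 + 2 = 4
  N_2 = 2 + 4 = 6
  Explicitly: c, a, h(c), h(a), h(h(c)), h(h(a)).
So there are 6 ground terms available for substitution.
The variable u ranges independently over the available ground terms, and distinct assignments produce distinct instances.
Number of ground instances = 6.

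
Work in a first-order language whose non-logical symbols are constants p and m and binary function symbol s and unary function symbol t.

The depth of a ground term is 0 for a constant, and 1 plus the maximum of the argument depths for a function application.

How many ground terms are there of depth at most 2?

Let N_k = |{terms of depth ≤ k}|. Then N_0 = 2 and N_k = 2 + N_{k-1}^2 + N_{k-1} for k ≥ 1 (one summand per function symbol, arity giving the exponent).
N_0 = 2
N_1 = 2 + 2^2 + 2 = 8
N_2 = 2 + 8^2 + 8 = 74

74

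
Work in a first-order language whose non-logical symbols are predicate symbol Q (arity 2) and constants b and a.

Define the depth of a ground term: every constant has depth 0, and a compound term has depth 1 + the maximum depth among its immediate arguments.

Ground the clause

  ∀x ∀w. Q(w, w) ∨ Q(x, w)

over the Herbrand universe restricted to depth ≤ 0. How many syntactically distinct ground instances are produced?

4

Ground terms of depth ≤ 0:
  With no function symbols every ground term is a constant, so there are exactly 2 ground terms at every depth bound.
  N_0 = 2
  Explicitly: b, a.
So there are 2 ground terms available for substitution.
There are 2 variables to instantiate (x, w), each occurring in at least one literal, so different choices give different ground instances.
Number of ground instances = 2^2 = 4.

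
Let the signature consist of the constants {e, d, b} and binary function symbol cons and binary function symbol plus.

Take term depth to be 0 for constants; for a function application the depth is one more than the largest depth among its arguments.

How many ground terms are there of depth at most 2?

885

Let N_k = |{terms of depth ≤ k}|. Then N_0 = 3 and N_k = 3 + N_{k-1}^2 + N_{k-1}^2 for k ≥ 1 (one summand per function symbol, arity giving the exponent).
N_0 = 3
N_1 = 3 + 3^2 + 3^2 = 21
N_2 = 3 + 21^2 + 21^2 = 885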